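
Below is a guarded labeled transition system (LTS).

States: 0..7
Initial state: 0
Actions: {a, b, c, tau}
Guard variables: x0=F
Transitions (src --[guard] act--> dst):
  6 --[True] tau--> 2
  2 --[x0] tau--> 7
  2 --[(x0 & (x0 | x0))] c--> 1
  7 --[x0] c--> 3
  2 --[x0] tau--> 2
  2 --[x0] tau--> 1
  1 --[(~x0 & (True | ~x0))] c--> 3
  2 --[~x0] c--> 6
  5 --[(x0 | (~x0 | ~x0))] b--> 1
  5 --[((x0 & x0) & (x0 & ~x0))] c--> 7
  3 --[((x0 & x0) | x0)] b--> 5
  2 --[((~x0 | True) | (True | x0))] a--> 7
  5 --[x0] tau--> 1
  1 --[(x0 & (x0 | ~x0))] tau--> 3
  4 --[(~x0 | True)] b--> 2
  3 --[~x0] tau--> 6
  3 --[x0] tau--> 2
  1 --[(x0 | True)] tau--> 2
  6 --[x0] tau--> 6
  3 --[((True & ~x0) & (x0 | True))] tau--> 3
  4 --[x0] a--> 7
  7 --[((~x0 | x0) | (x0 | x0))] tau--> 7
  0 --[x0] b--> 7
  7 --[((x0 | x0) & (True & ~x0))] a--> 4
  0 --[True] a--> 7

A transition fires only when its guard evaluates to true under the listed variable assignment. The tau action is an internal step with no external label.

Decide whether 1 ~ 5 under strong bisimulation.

Answer: NOT BISIMILAR

Working:
Compute ~ classes (split until stable):
  π0 = {{0,1,2,3,4,5,6,7}}
  π1 = {{0},{1},{2},{3,6,7},{4,5}}
  π2 = {{0},{1},{2},{3,7},{4},{5},{6}}
  π3 = {{0},{1},{2},{3},{4},{5},{6},{7}}
8 equivalence class(es) (converged in 4)
class of 1: {1}; class of 5: {5}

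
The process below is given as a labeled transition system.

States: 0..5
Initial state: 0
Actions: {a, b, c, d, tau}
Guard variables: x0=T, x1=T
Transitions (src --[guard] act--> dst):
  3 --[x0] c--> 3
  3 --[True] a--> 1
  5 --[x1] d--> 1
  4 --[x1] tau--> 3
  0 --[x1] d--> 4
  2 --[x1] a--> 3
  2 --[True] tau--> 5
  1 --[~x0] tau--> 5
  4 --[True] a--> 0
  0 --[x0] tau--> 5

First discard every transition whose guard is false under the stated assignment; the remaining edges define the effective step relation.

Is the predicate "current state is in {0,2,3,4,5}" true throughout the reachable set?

Answer: INVARIANT VIOLATED at state 1

Trace:
Safe = {0,2,3,4,5}
R = {0,1,3,4,5}
  0: safe
  1: outside
  3: safe
  4: safe
  5: safe
witness against invariant: tau·d → 1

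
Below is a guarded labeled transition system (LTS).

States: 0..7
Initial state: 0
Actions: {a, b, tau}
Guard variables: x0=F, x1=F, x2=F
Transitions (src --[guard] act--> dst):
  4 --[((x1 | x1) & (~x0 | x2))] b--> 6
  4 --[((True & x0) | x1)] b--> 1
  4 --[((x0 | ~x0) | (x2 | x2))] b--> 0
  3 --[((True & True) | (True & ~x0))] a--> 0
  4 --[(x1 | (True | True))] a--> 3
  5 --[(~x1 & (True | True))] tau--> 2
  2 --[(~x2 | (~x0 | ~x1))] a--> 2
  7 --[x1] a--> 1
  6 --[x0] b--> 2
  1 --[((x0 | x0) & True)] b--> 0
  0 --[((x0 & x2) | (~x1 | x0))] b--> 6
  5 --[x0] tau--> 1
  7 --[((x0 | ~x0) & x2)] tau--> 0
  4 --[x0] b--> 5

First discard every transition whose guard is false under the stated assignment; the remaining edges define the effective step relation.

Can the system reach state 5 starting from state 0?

6 transition(s) survive guard evaluation.
depth 0: {0}
depth 1: {6}  now seen {0,6}
R = {0,6}

Answer: UNREACHABLE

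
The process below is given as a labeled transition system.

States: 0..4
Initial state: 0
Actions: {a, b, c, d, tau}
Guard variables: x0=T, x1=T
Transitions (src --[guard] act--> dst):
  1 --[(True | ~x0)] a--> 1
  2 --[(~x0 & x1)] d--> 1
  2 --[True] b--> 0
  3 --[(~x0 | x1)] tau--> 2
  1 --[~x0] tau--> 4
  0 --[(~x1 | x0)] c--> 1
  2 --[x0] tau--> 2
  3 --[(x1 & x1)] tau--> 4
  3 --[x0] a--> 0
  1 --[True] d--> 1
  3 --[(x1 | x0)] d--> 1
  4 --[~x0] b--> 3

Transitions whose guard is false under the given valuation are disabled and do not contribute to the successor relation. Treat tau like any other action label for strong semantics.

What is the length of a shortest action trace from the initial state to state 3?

BFS to 3:
  depth 0: {0}
  depth 1: {1}
3 never appears.

Answer: UNREACHABLE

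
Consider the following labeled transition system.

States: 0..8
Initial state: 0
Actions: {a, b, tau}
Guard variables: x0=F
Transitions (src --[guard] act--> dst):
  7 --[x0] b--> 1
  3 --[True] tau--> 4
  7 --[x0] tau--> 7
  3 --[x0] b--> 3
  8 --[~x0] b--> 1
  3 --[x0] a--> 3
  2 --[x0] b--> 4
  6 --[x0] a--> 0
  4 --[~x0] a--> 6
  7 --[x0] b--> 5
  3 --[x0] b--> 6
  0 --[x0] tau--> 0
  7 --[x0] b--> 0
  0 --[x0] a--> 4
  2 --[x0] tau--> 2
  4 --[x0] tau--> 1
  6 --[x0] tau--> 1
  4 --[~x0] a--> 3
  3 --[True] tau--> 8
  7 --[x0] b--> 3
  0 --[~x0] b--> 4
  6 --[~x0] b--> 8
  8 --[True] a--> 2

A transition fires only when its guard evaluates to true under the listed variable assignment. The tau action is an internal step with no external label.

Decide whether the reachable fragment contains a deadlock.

Answer: DEADLOCK at state 1

Analysis:
Reachable = {0,1,2,3,4,6,8}
  0: b→4  [1 exit(s)]
  1: ∅  [no exit]
  2: ∅  [no exit]
  3: tau→4  tau→8  [2 exit(s)]
  4: a→3  a→6  [2 exit(s)]
  6: b→8  [1 exit(s)]
  8: a→2  b→1  [2 exit(s)]
trace reaching 1: b·a·tau·b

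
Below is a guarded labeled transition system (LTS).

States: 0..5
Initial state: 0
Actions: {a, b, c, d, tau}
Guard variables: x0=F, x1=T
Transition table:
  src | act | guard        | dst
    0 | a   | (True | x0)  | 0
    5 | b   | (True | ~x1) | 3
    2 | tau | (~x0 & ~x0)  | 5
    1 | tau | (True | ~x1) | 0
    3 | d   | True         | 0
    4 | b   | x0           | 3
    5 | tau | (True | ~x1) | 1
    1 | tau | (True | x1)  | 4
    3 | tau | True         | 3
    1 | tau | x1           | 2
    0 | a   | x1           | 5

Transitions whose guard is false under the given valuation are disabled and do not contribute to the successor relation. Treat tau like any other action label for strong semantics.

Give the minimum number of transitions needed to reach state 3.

Answer: 2

Trace:
BFS to 3:
  L0 = {0}
  L1 = {5}
  L2 = {1,3}
3 enters at depth 2; path a·b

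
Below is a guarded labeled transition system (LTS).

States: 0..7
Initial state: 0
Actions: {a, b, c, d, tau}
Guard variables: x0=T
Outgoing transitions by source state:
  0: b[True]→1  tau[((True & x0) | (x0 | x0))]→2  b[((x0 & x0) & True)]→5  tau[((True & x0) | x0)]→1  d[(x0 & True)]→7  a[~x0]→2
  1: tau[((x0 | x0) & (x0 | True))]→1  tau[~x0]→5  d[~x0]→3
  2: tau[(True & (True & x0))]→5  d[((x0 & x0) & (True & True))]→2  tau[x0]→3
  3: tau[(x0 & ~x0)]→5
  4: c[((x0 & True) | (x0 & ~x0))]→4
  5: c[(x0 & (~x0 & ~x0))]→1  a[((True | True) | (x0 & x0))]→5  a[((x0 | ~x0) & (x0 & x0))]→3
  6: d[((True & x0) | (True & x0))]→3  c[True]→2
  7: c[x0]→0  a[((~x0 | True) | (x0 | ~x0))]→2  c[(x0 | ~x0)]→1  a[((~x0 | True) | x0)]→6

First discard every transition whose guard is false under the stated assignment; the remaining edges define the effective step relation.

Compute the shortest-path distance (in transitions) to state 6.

Answer: 2

Analysis:
Layered search for 6:
  depth 0: {0}
  depth 1: {1,2,5,7}
  depth 2: {3,6}
6 enters at depth 2; path d·a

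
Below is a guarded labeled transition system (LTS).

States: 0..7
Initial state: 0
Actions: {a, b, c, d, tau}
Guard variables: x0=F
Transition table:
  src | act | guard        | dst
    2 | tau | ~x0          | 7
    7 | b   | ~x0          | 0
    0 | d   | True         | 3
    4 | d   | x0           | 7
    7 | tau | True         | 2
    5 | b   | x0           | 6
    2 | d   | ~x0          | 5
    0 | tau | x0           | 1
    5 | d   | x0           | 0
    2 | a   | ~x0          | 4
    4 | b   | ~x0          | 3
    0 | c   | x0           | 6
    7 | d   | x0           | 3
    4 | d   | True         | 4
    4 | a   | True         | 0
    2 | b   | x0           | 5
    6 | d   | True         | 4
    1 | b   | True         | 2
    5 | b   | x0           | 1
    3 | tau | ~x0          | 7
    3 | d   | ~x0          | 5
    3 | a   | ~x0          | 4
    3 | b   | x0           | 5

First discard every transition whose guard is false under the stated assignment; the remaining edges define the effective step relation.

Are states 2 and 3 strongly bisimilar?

Compute ~ classes (split until stable):
  P[0] = {{0,1,2,3,4,5,6,7}}
  P[1] = {{0,6},{1},{2,3},{4},{5},{7}}
  P[2] = {{0},{1},{2,3},{4},{5},{6},{7}}
Fixed point at round 3; 7 class(es).
[2]={2,3}  [3]={2,3}

Answer: BISIMILAR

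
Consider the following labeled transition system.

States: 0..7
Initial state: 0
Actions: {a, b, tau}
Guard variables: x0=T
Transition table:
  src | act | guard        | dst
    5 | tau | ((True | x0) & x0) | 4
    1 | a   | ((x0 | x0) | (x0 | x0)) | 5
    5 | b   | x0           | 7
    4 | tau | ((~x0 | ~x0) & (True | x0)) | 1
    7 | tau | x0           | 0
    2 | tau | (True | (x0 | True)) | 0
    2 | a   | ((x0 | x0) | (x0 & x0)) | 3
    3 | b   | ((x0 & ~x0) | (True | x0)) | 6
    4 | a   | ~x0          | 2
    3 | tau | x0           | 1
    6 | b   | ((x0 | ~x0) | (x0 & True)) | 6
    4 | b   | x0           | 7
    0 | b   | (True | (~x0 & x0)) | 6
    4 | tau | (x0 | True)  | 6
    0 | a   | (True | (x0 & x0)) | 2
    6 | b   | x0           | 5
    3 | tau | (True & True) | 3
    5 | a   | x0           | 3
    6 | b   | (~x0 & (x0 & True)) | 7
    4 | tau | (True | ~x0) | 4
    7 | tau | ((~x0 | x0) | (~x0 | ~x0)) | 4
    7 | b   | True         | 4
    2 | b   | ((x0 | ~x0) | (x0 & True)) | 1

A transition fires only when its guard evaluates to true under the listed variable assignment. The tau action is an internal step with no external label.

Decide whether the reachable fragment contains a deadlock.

Answer: DEADLOCK-FREE

Trace:
Reachable = {0,1,2,3,4,5,6,7}
  0: a→2  b→6  [2 exit(s)]
  1: a→5  [1 exit(s)]
  2: a→3  b→1  tau→0  [3 exit(s)]
  3: b→6  tau→1  tau→3  [3 exit(s)]
  4: b→7  tau→4  tau→6  [3 exit(s)]
  5: a→3  b→7  tau→4  [3 exit(s)]
  6: b→5  b→6  [2 exit(s)]
  7: b→4  tau→0  tau→4  [3 exit(s)]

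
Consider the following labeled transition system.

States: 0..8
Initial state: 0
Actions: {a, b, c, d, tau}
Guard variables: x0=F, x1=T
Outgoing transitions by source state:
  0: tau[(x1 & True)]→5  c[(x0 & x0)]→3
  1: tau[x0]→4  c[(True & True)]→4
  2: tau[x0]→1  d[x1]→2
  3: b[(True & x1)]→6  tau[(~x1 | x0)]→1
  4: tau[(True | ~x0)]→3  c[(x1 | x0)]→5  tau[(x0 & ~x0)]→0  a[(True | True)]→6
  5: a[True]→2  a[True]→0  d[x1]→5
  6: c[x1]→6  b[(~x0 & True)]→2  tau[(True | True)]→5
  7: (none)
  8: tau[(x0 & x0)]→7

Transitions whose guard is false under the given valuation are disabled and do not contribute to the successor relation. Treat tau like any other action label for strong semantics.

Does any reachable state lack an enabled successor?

Answer: DEADLOCK-FREE

Analysis:
R = {0,2,5}
  0: tau→5  [deg 1]
  2: d→2  [deg 1]
  5: a→0  a→2  d→5  [deg 3]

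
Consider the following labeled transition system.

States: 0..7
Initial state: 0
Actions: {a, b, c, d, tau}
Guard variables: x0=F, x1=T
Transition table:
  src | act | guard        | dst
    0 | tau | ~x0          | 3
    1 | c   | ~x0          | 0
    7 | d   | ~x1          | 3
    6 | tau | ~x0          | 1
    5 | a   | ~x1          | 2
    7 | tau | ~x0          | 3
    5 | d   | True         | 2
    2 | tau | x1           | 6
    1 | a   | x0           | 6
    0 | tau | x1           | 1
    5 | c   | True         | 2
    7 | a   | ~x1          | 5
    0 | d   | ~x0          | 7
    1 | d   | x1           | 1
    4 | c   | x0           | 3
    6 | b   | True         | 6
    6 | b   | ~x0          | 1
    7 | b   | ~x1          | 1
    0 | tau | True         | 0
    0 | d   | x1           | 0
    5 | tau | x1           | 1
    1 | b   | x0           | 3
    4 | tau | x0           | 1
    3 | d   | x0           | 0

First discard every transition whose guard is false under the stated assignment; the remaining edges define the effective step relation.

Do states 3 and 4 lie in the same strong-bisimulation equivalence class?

Bisimulation quotient by refinement:
  round 0: {{0,1,2,3,4,5,6,7}}
  round 1: {{0},{1},{2,7},{3,4},{5},{6}}
  round 2: {{0},{1},{2},{3,4},{5},{6},{7}}
stable after 3 split(s): 7 block(s)
3∈{3,4}, 4∈{3,4}

Answer: BISIMILAR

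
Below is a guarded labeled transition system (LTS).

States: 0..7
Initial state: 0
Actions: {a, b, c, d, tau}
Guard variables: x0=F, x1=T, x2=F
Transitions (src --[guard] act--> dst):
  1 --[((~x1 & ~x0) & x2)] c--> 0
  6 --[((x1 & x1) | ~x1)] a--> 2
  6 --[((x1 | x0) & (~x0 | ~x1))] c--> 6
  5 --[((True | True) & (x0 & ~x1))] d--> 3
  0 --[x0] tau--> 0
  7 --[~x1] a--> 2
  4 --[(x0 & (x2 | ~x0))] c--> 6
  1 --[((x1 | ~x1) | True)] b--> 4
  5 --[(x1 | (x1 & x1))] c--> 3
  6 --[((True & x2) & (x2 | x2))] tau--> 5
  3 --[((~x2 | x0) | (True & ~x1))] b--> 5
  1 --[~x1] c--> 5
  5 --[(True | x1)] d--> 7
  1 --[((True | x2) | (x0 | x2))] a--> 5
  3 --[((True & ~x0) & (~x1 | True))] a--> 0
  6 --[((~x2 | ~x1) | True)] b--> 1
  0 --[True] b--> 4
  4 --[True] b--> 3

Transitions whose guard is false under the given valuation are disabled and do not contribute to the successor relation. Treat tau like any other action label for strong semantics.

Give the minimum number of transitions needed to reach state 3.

Answer: 2

Analysis:
Layered search for 3:
  Layer 0: {0}
  Layer 1: {4}
  Layer 2: {3}
depth(3)=2, e.g. b·b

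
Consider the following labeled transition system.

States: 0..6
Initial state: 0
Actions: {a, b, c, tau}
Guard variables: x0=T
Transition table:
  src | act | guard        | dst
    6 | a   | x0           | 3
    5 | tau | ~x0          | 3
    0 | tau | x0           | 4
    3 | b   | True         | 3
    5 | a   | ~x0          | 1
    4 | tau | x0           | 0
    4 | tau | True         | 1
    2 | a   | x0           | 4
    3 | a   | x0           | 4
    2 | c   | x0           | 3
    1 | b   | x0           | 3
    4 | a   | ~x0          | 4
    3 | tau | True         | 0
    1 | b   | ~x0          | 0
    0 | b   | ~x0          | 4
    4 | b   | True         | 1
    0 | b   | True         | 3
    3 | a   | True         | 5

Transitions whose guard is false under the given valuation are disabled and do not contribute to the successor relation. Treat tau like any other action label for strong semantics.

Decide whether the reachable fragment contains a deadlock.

R = {0,1,3,4,5}
  0: b→3  tau→4  [2 out]
  1: b→3  [1 out]
  3: a→4  a→5  b→3  tau→0  [4 out]
  4: b→1  tau→0  tau→1  [3 out]
  5: ∅  [no exit]
witness 5: b·a

Answer: DEADLOCK at state 5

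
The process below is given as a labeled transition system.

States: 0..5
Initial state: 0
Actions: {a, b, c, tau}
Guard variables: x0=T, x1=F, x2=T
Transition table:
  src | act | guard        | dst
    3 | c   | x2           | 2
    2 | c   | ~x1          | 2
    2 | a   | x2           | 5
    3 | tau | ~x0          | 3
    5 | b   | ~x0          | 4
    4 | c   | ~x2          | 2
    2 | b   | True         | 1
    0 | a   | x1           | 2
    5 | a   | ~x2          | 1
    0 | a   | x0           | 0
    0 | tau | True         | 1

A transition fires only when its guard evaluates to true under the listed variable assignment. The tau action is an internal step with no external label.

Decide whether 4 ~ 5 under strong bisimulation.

Answer: BISIMILAR

Working:
Refine partition for ~:
  P[0] = {{0,1,2,3,4,5}}
  P[1] = {{0},{1,4,5},{2},{3}}
Fixed point at round 2; 4 class(es).
4∈{1,4,5}, 5∈{1,4,5}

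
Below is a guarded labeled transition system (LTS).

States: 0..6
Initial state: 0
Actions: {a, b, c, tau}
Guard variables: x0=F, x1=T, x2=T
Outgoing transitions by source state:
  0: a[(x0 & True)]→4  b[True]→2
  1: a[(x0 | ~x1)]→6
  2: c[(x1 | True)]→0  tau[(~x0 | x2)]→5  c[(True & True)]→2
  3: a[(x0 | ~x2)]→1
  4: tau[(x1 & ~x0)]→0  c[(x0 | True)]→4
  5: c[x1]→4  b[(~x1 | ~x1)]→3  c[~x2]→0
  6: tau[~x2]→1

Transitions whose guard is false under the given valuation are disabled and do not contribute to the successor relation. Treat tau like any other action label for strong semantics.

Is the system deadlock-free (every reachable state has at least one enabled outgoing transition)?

Answer: DEADLOCK-FREE

Analysis:
Reachable = {0,2,4,5}
  0: b→2  [deg 1]
  2: c→0  c→2  tau→5  [deg 3]
  4: c→4  tau→0  [deg 2]
  5: c→4  [deg 1]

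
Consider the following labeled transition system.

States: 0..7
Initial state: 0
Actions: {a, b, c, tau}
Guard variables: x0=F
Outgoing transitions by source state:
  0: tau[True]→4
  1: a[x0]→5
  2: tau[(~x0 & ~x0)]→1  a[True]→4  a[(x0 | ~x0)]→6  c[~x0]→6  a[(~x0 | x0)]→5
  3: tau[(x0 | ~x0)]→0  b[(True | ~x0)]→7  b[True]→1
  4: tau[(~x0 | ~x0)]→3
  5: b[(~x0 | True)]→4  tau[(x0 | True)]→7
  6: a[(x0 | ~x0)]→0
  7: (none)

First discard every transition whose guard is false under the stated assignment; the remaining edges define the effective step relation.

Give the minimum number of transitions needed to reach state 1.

Breadth-first toward 1:
  depth 0: {0}
  depth 1: {4}
  depth 2: {3}
  depth 3: {1,7}
1 enters at depth 3; path tau·tau·b

Answer: 3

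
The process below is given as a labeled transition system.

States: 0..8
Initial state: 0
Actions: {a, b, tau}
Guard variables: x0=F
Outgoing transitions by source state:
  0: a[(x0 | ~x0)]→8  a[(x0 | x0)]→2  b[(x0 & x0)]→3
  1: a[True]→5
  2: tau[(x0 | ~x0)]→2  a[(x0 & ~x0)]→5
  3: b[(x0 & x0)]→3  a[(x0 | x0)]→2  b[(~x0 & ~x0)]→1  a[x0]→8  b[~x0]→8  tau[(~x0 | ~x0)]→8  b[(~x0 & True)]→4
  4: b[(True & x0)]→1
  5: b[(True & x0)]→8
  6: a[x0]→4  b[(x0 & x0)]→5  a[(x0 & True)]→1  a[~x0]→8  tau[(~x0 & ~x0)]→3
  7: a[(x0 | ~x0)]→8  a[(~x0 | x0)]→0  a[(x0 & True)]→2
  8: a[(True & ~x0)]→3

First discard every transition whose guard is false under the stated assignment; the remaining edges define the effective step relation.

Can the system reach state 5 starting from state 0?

Answer: REACHABLE

Working:
Guard filter leaves 12 enabled edge(s).
L0 = {0}
L1 = {8}  cumulative {0,8}
L2 = {3}  cumulative {0,3,8}
L3 = {1,4}  cumulative {0,1,3,4,8}
L4 = {5}  cumulative {0,1,3,4,5,8}
R = {0,1,3,4,5,8}
Path to 5: a·a·b·a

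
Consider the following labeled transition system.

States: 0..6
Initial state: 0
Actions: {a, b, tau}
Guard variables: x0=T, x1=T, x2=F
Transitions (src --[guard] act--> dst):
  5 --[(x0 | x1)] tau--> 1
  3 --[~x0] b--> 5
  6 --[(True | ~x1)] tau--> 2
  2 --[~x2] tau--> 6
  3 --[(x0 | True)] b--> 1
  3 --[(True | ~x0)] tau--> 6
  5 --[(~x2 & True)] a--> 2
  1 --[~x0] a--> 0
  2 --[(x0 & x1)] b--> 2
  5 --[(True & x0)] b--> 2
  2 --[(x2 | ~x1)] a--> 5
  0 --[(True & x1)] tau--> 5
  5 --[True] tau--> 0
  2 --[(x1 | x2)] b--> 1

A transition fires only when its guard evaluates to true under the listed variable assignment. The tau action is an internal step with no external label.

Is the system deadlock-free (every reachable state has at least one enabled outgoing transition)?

Answer: DEADLOCK at state 1

Analysis:
R = {0,1,2,5,6}
  0: tau→5  [1 out]
  1: ∅  [no exit]
  2: b→1  b→2  tau→6  [3 out]
  5: a→2  b→2  tau→0  tau→1  [4 out]
  6: tau→2  [1 out]
trace reaching 1: tau·tau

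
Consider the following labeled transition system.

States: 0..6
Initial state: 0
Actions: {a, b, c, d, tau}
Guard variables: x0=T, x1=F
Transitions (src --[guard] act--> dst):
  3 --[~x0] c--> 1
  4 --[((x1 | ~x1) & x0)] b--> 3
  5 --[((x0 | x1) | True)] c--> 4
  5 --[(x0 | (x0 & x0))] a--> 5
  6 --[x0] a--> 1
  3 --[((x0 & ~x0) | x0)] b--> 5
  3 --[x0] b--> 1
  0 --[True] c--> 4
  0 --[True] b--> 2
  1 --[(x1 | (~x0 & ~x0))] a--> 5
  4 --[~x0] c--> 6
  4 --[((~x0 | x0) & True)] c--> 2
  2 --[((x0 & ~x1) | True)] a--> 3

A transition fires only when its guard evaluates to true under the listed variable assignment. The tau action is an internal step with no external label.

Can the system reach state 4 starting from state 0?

10 transition(s) survive guard evaluation.
Layer 0: {0}
Layer 1: {2,4}  cumulative {0,2,4}
Layer 2: {3}  cumulative {0,2,3,4}
Layer 3: {1,5}  cumulative {0,1,2,3,4,5}
Reachable = {0,1,2,3,4,5}
witness 4: c

Answer: REACHABLE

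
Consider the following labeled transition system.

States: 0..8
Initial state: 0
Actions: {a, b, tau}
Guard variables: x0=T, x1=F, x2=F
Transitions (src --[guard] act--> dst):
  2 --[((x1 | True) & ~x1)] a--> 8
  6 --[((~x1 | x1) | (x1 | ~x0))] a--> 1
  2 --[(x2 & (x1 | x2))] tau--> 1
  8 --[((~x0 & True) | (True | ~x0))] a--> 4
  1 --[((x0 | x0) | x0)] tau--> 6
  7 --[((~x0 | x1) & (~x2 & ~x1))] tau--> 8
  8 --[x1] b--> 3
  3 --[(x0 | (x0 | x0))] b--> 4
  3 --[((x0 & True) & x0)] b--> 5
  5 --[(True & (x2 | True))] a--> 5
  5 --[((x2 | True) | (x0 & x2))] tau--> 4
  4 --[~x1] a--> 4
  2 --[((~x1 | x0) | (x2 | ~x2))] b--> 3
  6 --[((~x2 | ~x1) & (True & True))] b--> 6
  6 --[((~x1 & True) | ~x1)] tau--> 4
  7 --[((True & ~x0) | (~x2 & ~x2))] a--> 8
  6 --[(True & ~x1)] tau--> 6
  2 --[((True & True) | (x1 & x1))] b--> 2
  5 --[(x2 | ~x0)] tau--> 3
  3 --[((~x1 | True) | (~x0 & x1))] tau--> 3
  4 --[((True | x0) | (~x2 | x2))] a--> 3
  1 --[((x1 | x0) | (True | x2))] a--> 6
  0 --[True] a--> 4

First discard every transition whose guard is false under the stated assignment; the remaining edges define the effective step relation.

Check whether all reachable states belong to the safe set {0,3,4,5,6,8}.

Answer: INVARIANT HOLDS

Working:
Inv-set: {0,3,4,5,6,8}
Reachable = {0,3,4,5}
  0: safe
  3: safe
  4: safe
  5: safe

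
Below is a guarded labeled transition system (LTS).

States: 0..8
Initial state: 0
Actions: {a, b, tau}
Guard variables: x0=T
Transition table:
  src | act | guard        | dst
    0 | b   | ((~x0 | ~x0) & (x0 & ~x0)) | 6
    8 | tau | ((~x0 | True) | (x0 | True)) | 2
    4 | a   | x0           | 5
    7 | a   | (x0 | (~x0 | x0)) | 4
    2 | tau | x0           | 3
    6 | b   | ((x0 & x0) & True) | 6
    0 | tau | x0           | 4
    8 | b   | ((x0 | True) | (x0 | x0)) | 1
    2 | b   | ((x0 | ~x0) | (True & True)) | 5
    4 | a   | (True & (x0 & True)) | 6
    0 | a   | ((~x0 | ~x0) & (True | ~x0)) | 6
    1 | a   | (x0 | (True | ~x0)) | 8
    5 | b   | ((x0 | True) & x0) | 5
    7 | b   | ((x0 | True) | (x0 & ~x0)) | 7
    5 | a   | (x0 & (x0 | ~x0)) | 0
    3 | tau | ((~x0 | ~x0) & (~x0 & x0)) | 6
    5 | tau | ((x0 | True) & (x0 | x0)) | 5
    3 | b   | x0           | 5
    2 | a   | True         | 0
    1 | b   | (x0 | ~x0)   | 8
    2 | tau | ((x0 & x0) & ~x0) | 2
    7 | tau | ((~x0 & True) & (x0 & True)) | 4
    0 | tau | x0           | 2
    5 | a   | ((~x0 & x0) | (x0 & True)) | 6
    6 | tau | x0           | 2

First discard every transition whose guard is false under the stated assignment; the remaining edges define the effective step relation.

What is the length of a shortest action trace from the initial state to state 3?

Answer: 2

Analysis:
Breadth-first toward 3:
  depth 0: {0}
  depth 1: {2,4}
  depth 2: {3,5,6}
depth(3)=2, e.g. tau·tau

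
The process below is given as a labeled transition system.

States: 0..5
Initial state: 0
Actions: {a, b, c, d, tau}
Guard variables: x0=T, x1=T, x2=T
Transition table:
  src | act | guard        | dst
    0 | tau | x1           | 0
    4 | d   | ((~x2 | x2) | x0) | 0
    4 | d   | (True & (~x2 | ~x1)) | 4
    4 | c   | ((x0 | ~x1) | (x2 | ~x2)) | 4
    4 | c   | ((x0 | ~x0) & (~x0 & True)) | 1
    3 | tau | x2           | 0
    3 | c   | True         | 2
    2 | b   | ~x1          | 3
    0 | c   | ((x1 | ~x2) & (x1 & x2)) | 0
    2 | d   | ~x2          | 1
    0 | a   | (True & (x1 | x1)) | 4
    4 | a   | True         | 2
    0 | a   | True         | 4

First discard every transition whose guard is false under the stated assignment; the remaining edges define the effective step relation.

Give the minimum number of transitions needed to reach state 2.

BFS to 2:
  Layer 0: {0}
  Layer 1: {4}
  Layer 2: {2}
first hit 2 at d=2 via a·a

Answer: 2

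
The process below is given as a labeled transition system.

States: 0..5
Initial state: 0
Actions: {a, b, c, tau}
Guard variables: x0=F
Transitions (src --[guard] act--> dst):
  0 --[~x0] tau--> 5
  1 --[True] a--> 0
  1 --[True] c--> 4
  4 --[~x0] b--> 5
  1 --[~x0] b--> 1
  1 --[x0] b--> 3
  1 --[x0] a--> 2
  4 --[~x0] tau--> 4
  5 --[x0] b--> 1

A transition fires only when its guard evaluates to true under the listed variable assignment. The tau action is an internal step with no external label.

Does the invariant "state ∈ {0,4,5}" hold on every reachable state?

Safe = {0,4,5}
Reach set: {0,5}
  0: ok
  5: ok

Answer: INVARIANT HOLDS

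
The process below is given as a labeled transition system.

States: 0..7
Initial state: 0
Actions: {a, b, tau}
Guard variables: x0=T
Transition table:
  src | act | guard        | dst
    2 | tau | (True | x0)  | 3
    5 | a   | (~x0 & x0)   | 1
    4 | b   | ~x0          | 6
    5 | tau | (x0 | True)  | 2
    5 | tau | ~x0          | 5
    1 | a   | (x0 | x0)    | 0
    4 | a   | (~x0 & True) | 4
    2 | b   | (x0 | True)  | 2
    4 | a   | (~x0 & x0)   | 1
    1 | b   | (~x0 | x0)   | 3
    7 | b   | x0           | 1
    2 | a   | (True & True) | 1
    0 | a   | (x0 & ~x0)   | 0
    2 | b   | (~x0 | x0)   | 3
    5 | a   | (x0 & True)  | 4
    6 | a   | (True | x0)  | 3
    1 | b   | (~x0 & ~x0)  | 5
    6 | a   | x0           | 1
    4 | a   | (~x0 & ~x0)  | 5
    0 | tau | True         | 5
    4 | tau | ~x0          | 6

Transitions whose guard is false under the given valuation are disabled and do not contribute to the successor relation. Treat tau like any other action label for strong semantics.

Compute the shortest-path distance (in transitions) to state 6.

Breadth-first toward 6:
  depth 0: {0}
  depth 1: {5}
  depth 2: {2,4}
  depth 3: {1,3}
6 never appears.

Answer: UNREACHABLE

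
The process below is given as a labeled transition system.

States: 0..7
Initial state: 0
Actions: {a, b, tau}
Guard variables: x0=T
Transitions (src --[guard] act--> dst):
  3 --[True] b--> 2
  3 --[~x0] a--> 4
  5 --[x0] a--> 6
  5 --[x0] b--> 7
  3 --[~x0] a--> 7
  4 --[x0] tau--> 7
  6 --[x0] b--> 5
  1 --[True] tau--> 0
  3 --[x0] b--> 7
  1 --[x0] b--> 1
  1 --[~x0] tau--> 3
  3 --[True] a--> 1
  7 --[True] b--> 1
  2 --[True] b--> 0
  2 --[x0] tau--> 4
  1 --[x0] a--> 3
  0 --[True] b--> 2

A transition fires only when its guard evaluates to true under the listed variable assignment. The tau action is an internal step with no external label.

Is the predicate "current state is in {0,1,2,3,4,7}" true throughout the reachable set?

Inv-set: {0,1,2,3,4,7}
Reachable = {0,1,2,3,4,7}
  0: ✓
  1: ✓
  2: ✓
  3: ✓
  4: ✓
  7: ✓

Answer: INVARIANT HOLDS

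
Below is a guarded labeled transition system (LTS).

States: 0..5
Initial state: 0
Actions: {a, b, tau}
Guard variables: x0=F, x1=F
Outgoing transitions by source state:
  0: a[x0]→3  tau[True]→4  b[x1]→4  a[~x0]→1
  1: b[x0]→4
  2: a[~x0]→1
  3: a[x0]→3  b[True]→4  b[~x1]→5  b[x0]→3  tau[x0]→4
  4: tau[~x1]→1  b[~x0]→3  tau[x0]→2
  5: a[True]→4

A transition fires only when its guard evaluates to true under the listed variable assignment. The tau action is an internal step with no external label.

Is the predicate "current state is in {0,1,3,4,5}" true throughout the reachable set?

Answer: INVARIANT HOLDS

Trace:
Allowed set {0,1,3,4,5}
Reach set: {0,1,3,4,5}
  0: ok
  1: ok
  3: ok
  4: ok
  5: ok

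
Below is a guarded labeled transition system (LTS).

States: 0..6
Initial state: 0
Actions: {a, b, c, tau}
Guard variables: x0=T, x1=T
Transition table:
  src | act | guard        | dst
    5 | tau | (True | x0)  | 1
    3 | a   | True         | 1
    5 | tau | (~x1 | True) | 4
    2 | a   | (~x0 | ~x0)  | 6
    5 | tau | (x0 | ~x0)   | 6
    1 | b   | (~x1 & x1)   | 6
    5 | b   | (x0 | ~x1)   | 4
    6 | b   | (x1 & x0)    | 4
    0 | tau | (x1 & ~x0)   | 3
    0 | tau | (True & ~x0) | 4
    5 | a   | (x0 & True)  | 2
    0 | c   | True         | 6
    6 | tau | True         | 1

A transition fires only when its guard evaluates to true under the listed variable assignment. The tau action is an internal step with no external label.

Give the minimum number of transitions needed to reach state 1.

Breadth-first toward 1:
  depth 0: {0}
  depth 1: {6}
  depth 2: {1,4}
1 enters at depth 2; path c·tau

Answer: 2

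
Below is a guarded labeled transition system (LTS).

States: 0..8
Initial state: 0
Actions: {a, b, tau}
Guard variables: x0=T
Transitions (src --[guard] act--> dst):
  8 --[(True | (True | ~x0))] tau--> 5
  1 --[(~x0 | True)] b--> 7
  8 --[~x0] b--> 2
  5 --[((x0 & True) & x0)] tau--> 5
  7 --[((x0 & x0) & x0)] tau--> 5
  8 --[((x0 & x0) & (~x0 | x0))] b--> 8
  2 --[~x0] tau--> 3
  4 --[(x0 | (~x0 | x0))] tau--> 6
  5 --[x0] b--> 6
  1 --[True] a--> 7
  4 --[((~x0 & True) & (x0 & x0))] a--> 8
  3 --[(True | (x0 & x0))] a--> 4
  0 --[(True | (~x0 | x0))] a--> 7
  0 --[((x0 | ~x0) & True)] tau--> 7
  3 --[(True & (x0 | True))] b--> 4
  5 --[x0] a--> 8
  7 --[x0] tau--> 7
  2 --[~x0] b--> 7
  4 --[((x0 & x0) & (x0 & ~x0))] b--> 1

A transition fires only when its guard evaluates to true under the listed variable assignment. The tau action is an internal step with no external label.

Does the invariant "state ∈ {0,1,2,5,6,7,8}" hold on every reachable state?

Inv-set: {0,1,2,5,6,7,8}
Reachable = {0,5,6,7,8}
  0: ✓
  5: ✓
  6: ✓
  7: ✓
  8: ✓

Answer: INVARIANT HOLDS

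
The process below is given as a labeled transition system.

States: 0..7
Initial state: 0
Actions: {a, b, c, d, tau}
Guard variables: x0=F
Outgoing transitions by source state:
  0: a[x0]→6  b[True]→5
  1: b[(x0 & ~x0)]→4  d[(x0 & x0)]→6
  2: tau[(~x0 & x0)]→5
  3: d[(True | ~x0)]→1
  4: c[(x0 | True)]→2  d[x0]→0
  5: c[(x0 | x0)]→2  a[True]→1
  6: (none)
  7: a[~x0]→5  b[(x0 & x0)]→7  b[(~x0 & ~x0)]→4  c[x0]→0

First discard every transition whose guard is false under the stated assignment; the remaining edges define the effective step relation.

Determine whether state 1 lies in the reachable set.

After dropping false guards: 6 live edges.
L0 = {0}
L1 = {5}  total {0,5}
L2 = {1}  total {0,1,5}
Reach set: {0,1,5}
witness 1: b·a

Answer: REACHABLE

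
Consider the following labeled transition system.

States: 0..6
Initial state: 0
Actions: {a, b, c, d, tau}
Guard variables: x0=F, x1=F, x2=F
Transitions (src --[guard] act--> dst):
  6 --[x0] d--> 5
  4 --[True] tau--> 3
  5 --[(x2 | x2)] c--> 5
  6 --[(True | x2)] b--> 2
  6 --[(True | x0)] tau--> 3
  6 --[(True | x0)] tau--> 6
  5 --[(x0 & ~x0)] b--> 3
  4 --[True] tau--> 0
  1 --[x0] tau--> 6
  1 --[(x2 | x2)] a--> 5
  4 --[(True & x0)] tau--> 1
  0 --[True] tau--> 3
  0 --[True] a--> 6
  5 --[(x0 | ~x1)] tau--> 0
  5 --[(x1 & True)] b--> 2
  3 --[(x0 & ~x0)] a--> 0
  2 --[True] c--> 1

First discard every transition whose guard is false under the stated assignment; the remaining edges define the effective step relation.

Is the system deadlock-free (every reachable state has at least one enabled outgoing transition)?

Reachable = {0,1,2,3,6}
  0: a→6  tau→3  [2 exit(s)]
  1: ∅  [no exit]
  2: c→1  [1 exit(s)]
  3: ∅  [no exit]
  6: b→2  tau→3  tau→6  [3 exit(s)]
Path to 1: a·b·c

Answer: DEADLOCK at state 1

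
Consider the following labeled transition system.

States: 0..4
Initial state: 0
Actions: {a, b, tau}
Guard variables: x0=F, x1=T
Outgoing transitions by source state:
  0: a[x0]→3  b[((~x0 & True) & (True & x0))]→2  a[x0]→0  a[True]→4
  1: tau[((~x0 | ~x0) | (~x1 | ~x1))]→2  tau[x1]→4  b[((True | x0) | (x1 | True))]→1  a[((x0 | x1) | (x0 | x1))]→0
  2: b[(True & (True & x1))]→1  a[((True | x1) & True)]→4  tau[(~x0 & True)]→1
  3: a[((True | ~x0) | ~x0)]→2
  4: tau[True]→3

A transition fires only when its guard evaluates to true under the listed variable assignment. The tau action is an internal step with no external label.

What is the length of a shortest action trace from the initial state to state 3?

Breadth-first toward 3:
  L0 = {0}
  L1 = {4}
  L2 = {3}
depth(3)=2, e.g. a·tau

Answer: 2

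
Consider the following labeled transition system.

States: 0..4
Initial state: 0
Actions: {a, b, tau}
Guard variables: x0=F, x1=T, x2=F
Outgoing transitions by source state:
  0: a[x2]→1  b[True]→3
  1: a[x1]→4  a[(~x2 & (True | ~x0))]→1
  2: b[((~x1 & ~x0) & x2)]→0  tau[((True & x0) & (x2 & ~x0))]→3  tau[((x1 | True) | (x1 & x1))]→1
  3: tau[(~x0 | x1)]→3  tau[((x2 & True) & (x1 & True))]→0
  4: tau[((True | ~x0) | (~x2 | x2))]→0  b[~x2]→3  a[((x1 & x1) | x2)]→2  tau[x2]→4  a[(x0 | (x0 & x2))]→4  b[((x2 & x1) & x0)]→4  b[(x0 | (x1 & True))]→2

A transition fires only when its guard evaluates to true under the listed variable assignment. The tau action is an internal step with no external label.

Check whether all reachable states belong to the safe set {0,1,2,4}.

Safe = {0,1,2,4}
R = {0,3}
  0: safe
  3: VIOLATES
counterexample path to 3: b

Answer: INVARIANT VIOLATED at state 3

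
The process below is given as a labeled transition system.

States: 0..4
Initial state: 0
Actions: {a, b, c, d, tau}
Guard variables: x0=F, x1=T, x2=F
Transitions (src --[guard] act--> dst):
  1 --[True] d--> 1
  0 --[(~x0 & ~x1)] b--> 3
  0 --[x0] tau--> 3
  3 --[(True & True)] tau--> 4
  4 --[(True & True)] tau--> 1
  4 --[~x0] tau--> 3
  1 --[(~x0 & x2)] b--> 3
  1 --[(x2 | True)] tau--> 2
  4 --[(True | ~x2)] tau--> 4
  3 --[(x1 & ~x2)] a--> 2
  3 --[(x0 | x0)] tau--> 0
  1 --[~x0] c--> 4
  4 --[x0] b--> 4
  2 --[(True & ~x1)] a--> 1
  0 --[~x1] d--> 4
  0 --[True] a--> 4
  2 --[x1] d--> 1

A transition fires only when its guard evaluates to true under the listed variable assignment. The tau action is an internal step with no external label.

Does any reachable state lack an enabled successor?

Answer: DEADLOCK-FREE

Working:
R = {0,1,2,3,4}
  0: a→4  [1 exit(s)]
  1: c→4  d→1  tau→2  [3 exit(s)]
  2: d→1  [1 exit(s)]
  3: a→2  tau→4  [2 exit(s)]
  4: tau→1  tau→3  tau→4  [3 exit(s)]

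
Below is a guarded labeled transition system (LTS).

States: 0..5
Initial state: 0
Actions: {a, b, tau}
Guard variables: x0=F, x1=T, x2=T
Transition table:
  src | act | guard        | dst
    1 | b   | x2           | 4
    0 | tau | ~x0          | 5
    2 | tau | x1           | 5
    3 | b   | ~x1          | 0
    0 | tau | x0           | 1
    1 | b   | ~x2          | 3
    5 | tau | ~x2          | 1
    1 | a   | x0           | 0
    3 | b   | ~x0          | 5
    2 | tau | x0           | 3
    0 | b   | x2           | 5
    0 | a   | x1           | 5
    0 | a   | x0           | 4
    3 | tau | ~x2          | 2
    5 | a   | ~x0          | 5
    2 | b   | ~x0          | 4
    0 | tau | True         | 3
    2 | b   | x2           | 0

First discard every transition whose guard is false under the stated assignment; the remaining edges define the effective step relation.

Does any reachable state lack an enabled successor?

Answer: DEADLOCK-FREE

Trace:
R = {0,3,5}
  0: a→5  b→5  tau→3  tau→5  [deg 4]
  3: b→5  [deg 1]
  5: a→5  [deg 1]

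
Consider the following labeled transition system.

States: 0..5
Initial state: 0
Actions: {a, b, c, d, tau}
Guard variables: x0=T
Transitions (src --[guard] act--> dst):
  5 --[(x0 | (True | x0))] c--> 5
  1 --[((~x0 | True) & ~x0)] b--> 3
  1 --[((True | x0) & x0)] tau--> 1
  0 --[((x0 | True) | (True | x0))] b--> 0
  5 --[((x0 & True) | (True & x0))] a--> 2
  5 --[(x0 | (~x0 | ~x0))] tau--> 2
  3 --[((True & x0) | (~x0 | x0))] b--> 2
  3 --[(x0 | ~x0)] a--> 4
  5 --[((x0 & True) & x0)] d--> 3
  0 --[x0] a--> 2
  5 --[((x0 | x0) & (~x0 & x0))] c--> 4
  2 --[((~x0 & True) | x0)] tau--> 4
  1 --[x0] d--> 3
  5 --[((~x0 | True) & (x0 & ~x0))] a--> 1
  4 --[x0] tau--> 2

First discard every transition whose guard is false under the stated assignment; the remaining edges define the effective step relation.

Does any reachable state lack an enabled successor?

R = {0,2,4}
  0: a→2  b→0  [deg 2]
  2: tau→4  [deg 1]
  4: tau→2  [deg 1]

Answer: DEADLOCK-FREE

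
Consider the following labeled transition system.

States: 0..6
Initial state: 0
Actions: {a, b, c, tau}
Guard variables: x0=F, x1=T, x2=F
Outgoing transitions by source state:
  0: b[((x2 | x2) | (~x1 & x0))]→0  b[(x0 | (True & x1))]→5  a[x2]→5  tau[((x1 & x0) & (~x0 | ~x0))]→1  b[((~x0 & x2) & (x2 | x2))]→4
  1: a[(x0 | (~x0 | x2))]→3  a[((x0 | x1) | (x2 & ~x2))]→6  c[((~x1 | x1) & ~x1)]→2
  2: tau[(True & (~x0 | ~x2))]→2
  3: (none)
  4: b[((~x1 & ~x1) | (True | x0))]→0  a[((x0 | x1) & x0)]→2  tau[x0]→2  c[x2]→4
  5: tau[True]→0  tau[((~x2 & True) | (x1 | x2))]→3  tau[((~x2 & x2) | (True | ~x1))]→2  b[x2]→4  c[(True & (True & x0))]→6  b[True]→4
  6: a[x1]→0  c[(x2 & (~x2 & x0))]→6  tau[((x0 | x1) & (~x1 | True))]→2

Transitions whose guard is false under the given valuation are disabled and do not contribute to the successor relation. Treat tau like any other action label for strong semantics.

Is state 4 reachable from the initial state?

After dropping false guards: 11 live edges.
depth 0: {0}
depth 1: {5}  cumulative {0,5}
depth 2: {2,3,4}  cumulative {0,2,3,4,5}
Reachable = {0,2,3,4,5}
Path to 4: b·b

Answer: REACHABLE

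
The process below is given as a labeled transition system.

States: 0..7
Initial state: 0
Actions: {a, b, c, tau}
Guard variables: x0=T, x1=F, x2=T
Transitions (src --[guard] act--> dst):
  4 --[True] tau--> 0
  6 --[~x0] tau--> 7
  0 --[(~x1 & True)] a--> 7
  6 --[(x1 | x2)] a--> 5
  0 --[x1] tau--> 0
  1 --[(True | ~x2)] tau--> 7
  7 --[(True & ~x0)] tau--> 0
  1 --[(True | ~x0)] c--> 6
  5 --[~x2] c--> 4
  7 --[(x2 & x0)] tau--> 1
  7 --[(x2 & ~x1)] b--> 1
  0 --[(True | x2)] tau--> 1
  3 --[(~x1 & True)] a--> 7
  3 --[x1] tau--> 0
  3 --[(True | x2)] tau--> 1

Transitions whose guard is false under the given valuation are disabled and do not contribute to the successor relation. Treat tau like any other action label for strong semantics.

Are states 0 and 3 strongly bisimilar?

Compute ~ classes (split until stable):
  round 0: {{0,1,2,3,4,5,6,7}}
  round 1: {{0,3},{1},{2,5},{4},{6},{7}}
6 equivalence class(es) (converged in 2)
class of 0: {0,3}; class of 3: {0,3}

Answer: BISIMILAR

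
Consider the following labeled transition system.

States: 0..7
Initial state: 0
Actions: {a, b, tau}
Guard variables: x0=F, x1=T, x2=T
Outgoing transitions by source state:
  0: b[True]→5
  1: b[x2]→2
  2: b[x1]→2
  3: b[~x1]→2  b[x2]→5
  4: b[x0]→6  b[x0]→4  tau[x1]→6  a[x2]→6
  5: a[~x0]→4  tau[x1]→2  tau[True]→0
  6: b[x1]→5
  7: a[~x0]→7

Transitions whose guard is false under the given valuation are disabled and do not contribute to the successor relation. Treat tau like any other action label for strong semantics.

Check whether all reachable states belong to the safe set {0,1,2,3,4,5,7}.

Inv-set: {0,1,2,3,4,5,7}
R = {0,2,4,5,6}
  0: ok
  2: ok
  4: ok
  5: ok
  6: ✗ unsafe
counterexample path to 6: b·a·tau

Answer: INVARIANT VIOLATED at state 6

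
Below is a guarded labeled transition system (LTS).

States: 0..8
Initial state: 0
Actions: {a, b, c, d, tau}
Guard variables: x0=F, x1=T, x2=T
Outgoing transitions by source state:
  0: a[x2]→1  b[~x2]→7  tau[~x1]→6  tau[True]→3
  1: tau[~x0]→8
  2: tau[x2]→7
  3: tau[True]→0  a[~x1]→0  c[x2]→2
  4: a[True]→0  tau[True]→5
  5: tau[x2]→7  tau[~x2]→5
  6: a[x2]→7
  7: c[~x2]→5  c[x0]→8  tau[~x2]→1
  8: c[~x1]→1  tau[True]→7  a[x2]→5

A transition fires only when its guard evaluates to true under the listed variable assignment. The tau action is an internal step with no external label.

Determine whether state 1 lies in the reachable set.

Guard filter leaves 12 enabled edge(s).
Layer 0: {0}
Layer 1: {1,3}  cumulative {0,1,3}
Layer 2: {2,8}  cumulative {0,1,2,3,8}
Layer 3: {5,7}  cumulative {0,1,2,3,5,7,8}
R = {0,1,2,3,5,7,8}
witness 1: a

Answer: REACHABLE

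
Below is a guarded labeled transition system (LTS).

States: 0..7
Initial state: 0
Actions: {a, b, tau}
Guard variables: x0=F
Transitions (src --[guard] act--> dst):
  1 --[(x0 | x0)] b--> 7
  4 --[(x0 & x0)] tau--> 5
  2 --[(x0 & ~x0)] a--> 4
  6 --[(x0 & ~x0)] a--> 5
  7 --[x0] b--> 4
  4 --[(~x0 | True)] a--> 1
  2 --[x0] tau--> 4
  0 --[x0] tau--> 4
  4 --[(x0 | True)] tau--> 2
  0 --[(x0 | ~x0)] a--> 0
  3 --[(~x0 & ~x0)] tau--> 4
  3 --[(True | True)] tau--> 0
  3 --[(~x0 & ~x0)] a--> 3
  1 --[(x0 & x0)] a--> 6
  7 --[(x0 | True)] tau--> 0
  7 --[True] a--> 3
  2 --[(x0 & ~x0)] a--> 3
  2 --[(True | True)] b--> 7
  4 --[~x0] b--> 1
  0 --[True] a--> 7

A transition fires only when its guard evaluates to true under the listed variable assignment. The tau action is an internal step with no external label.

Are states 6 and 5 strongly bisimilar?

Compute ~ classes (split until stable):
  round 0: {{0,1,2,3,4,5,6,7}}
  round 1: {{0},{1,5,6},{2},{3,7},{4}}
  round 2: {{0},{1,5,6},{2},{3},{4},{7}}
Fixed point at round 3; 6 class(es).
class of 6: {1,5,6}; class of 5: {1,5,6}

Answer: BISIMILAR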